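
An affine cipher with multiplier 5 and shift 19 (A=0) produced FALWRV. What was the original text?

SROLKQ

The inverse of 5 mod 26 is 21, since 5·21=105≡1. Apply D(y)=21·(y−19) mod 26:
F(5): 21·(5−19)=-294≡18 → S
A(0): 21·(0−19)=-399≡17 → R
L(11): 21·(11−19)=-168≡14 → O
W(22): 21·(22−19)=63≡11 → L
R(17): 21·(17−19)=-42≡10 → K
V(21): 21·(21−19)=42≡16 → Q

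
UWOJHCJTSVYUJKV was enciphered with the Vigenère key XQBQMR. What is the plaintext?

Repeat the key across the ciphertext: XQBQMRXQBQMRXQB
U(20)−X(23): -3≡23 → X
W(22)−Q(16): 6 → G
O(14)−B(1): 13 → N
J(9)−Q(16): -7≡19 → T
H(7)−M(12): -5≡21 → V
C(2)−R(17): -15≡11 → L
J(9)−X(23): -14≡12 → M
T(19)−Q(16): 3 → D
S(18)−B(1): 17 → R
V(21)−Q(16): 5 → F
Y(24)−M(12): 12 → M
U(20)−R(17): 3 → D
J(9)−X(23): -14≡12 → M
K(10)−Q(16): -6≡20 → U
V(21)−B(1): 20 → U

XGNTVLMDRFMDMUU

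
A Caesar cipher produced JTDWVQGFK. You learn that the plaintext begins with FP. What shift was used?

From the crib: J(9)−F(5)=4, so the shift is 4.

4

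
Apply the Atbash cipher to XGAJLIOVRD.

X(23) → C(2)
G(6) → T(19)
A(0) → Z(25)
J(9) → Q(16)
L(11) → O(14)
I(8) → R(17)
O(14) → L(11)
V(21) → E(4)
R(17) → I(8)
D(3) → W(22)

CTZQORLEIW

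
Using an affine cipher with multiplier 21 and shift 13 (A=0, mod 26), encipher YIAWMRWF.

XZNHFGHO

Y(24): 21·24+13=517≡23 → X
I(8): 21·8+13=181≡25 → Z
A(0): 21·0+13=13 → N
W(22): 21·22+13=475≡7 → H
M(12): 21·12+13=265≡5 → F
R(17): 21·17+13=370≡6 → G
W(22): 21·22+13=475≡7 → H
F(5): 21·5+13=118≡14 → O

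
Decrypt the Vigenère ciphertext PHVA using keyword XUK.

SNLD

Repeat the key across the ciphertext: XUKX
P(15)−X(23): -8≡18 → S
H(7)−U(20): -13≡13 → N
V(21)−K(10): 11 → L
A(0)−X(23): -23≡3 → D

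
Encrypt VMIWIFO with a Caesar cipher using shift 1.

WNJXJGP

V(21): 21+1=22 → W
M(12): 12+1=13 → N
I(8): 8+1=9 → J
W(22): 22+1=23 → X
I(8): 8+1=9 → J
F(5): 5+1=6 → G
O(14): 14+1=15 → P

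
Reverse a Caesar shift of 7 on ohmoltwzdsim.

hafhempswlbf

o(14): 14−7=7 → h
h(7): 7−7=0 → a
m(12): 12−7=5 → f
o(14): 14−7=7 → h
l(11): 11−7=4 → e
t(19): 19−7=12 → m
w(22): 22−7=15 → p
z(25): 25−7=18 → s
d(3): 3−7=-4≡22 → w
s(18): 18−7=11 → l
i(8): 8−7=1 → b
m(12): 12−7=5 → f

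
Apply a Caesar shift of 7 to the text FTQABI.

MAXHIP

F(5): 5+7=12 → M
T(19): 19+7=26≡0 → A
Q(16): 16+7=23 → X
A(0): 0+7=7 → H
B(1): 1+7=8 → I
I(8): 8+7=15 → P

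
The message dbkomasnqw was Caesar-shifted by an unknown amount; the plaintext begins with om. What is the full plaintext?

omvzxldybh

From the crib: d(3)−o(14)=-11≡15, so the shift is 15.
Subtract 15 from each ciphertext letter:
d(3): 3−15=-12≡14 → o
b(1): 1−15=-14≡12 → m
k(10): 10−15=-5≡21 → v
o(14): 14−15=-1≡25 → z
m(12): 12−15=-3≡23 → x
a(0): 0−15=-15≡11 → l
s(18): 18−15=3 → d
n(13): 13−15=-2≡24 → y
q(16): 16−15=1 → b
w(22): 22−15=7 → h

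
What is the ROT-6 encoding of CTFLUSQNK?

C(2): 2+6=8 → I
T(19): 19+6=25 → Z
F(5): 5+6=11 → L
L(11): 11+6=17 → R
U(20): 20+6=26≡0 → A
S(18): 18+6=24 → Y
Q(16): 16+6=22 → W
N(13): 13+6=19 → T
K(10): 10+6=16 → Q

IZLRAYWTQ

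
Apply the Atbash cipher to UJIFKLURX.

U(20) → F(5)
J(9) → Q(16)
I(8) → R(17)
F(5) → U(20)
K(10) → P(15)
L(11) → O(14)
U(20) → F(5)
R(17) → I(8)
X(23) → C(2)

FQRUPOFIC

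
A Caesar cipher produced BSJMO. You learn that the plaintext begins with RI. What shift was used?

From the crib: B(1)−R(17)=-16≡10, so the shift is 10.

10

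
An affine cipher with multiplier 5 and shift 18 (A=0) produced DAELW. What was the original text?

XMSJG

The inverse of 5 mod 26 is 21, since 5·21=105≡1. Apply D(y)=21·(y−18) mod 26:
D(3): 21·(3−18)=-315≡23 → X
A(0): 21·(0−18)=-378≡12 → M
E(4): 21·(4−18)=-294≡18 → S
L(11): 21·(11−18)=-147≡9 → J
W(22): 21·(22−18)=84≡6 → G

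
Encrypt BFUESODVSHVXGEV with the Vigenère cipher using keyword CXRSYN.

Repeat the key across the message: CXRSYNCXRSYNCXR
B(1)+C(2): 3 → D
F(5)+X(23): 28≡2 → C
U(20)+R(17): 37≡11 → L
E(4)+S(18): 22 → W
S(18)+Y(24): 42≡16 → Q
O(14)+N(13): 27≡1 → B
D(3)+C(2): 5 → F
V(21)+X(23): 44≡18 → S
S(18)+R(17): 35≡9 → J
H(7)+S(18): 25 → Z
V(21)+Y(24): 45≡19 → T
X(23)+N(13): 36≡10 → K
G(6)+C(2): 8 → I
E(4)+X(23): 27≡1 → B
V(21)+R(17): 38≡12 → M

DCLWQBFSJZTKIBM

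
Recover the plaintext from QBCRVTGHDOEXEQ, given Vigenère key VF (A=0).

Repeat the key across the ciphertext: VFVFVFVFVFVFVF
Q(16)−V(21): -5≡21 → V
B(1)−F(5): -4≡22 → W
C(2)−V(21): -19≡7 → H
R(17)−F(5): 12 → M
V(21)−V(21): 0 → A
T(19)−F(5): 14 → O
G(6)−V(21): -15≡11 → L
H(7)−F(5): 2 → C
D(3)−V(21): -18≡8 → I
O(14)−F(5): 9 → J
E(4)−V(21): -17≡9 → J
X(23)−F(5): 18 → S
E(4)−V(21): -17≡9 → J
Q(16)−F(5): 11 → L

VWHMAOLCIJJSJL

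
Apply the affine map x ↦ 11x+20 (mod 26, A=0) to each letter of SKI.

S(18): 11·18+20=218≡10 → K
K(10): 11·10+20=130≡0 → A
I(8): 11·8+20=108≡4 → E

KAE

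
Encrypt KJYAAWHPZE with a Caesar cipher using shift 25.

JIXZZVGOYD

K(10): 10+25=35≡9 → J
J(9): 9+25=34≡8 → I
Y(24): 24+25=49≡23 → X
A(0): 0+25=25 → Z
A(0): 0+25=25 → Z
W(22): 22+25=47≡21 → V
H(7): 7+25=32≡6 → G
P(15): 15+25=40≡14 → O
Z(25): 25+25=50≡24 → Y
E(4): 4+25=29≡3 → D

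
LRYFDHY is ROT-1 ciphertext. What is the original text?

L(11): 11−1=10 → K
R(17): 17−1=16 → Q
Y(24): 24−1=23 → X
F(5): 5−1=4 → E
D(3): 3−1=2 → C
H(7): 7−1=6 → G
Y(24): 24−1=23 → X

KQXECGX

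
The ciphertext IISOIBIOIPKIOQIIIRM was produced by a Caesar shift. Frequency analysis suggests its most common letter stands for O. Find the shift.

The most frequent ciphertext letter is I (appears 9 times).
I is position 8; O is position 14.
Shift = -6≡20.

20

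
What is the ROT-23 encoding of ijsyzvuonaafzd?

i(8): 8+23=31≡5 → f
j(9): 9+23=32≡6 → g
s(18): 18+23=41≡15 → p
y(24): 24+23=47≡21 → v
z(25): 25+23=48≡22 → w
v(21): 21+23=44≡18 → s
u(20): 20+23=43≡17 → r
o(14): 14+23=37≡11 → l
n(13): 13+23=36≡10 → k
a(0): 0+23=23 → x
a(0): 0+23=23 → x
f(5): 5+23=28≡2 → c
z(25): 25+23=48≡22 → w
d(3): 3+23=26≡0 → a

fgpvwsrlkxxcwa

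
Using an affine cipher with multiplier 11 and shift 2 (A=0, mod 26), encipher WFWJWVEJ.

W(22): 11·22+2=244≡10 → K
F(5): 11·5+2=57≡5 → F
W(22): 11·22+2=244≡10 → K
J(9): 11·9+2=101≡23 → X
W(22): 11·22+2=244≡10 → K
V(21): 11·21+2=233≡25 → Z
E(4): 11·4+2=46≡20 → U
J(9): 11·9+2=101≡23 → X

KFKXKZUX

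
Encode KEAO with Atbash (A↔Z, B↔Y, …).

K(10) → P(15)
E(4) → V(21)
A(0) → Z(25)
O(14) → L(11)

PVZL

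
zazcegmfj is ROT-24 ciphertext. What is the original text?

bcbegiohl

z(25): 25−24=1 → b
a(0): 0−24=-24≡2 → c
z(25): 25−24=1 → b
c(2): 2−24=-22≡4 → e
e(4): 4−24=-20≡6 → g
g(6): 6−24=-18≡8 → i
m(12): 12−24=-12≡14 → o
f(5): 5−24=-19≡7 → h
j(9): 9−24=-15≡11 → l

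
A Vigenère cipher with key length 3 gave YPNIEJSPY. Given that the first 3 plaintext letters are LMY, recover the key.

NDP

Subtract each crib letter from the matching ciphertext letter (mod 26):
Y(24)−L(11)=13 → N
P(15)−M(12)=3 → D
N(13)−Y(24)=-11≡15 → P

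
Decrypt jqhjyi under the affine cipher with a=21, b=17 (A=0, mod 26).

The inverse of 21 mod 26 is 5, since 21·5=105≡1. Apply D(y)=5·(y−17) mod 26:
j(9): 5·(9−17)=-40≡12 → m
q(16): 5·(16−17)=-5≡21 → v
h(7): 5·(7−17)=-50≡2 → c
j(9): 5·(9−17)=-40≡12 → m
y(24): 5·(24−17)=35≡9 → j
i(8): 5·(8−17)=-45≡7 → h

mvcmjh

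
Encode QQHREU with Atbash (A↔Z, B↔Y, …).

Q(16) → J(9)
Q(16) → J(9)
H(7) → S(18)
R(17) → I(8)
E(4) → V(21)
U(20) → F(5)

JJSIVF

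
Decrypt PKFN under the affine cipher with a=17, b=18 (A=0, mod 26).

The inverse of 17 mod 26 is 23, since 17·23=391≡1. Apply D(y)=23·(y−18) mod 26:
P(15): 23·(15−18)=-69≡9 → J
K(10): 23·(10−18)=-184≡24 → Y
F(5): 23·(5−18)=-299≡13 → N
N(13): 23·(13−18)=-115≡15 → P

JYNP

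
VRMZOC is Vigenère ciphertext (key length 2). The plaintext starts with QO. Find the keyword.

FD

Subtract each crib letter from the matching ciphertext letter (mod 26):
V(21)−Q(16)=5 → F
R(17)−O(14)=3 → D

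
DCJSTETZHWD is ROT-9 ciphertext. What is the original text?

UTAJKVKQYNU

D(3): 3−9=-6≡20 → U
C(2): 2−9=-7≡19 → T
J(9): 9−9=0 → A
S(18): 18−9=9 → J
T(19): 19−9=10 → K
E(4): 4−9=-5≡21 → V
T(19): 19−9=10 → K
Z(25): 25−9=16 → Q
H(7): 7−9=-2≡24 → Y
W(22): 22−9=13 → N
D(3): 3−9=-6≡20 → U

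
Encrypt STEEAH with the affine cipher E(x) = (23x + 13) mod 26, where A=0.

S(18): 23·18+13=427≡11 → L
T(19): 23·19+13=450≡8 → I
E(4): 23·4+13=105≡1 → B
E(4): 23·4+13=105≡1 → B
A(0): 23·0+13=13 → N
H(7): 23·7+13=174≡18 → S

LIBBNS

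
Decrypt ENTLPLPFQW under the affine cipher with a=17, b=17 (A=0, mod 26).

The inverse of 17 mod 26 is 23, since 17·23=391≡1. Apply D(y)=23·(y−17) mod 26:
E(4): 23·(4−17)=-299≡13 → N
N(13): 23·(13−17)=-92≡12 → M
T(19): 23·(19−17)=46≡20 → U
L(11): 23·(11−17)=-138≡18 → S
P(15): 23·(15−17)=-46≡6 → G
L(11): 23·(11−17)=-138≡18 → S
P(15): 23·(15−17)=-46≡6 → G
F(5): 23·(5−17)=-276≡10 → K
Q(16): 23·(16−17)=-23≡3 → D
W(22): 23·(22−17)=115≡11 → L

NMUSGSGKDL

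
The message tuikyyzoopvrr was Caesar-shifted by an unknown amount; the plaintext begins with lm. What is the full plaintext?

lmacqqrgghnjj

From the crib: t(19)−l(11)=8, so the shift is 8.
Subtract 8 from each ciphertext letter:
t(19): 19−8=11 → l
u(20): 20−8=12 → m
i(8): 8−8=0 → a
k(10): 10−8=2 → c
y(24): 24−8=16 → q
y(24): 24−8=16 → q
z(25): 25−8=17 → r
o(14): 14−8=6 → g
o(14): 14−8=6 → g
p(15): 15−8=7 → h
v(21): 21−8=13 → n
r(17): 17−8=9 → j
r(17): 17−8=9 → j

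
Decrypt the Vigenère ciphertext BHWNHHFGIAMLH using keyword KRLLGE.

RQLCBDVPXPGHX

Repeat the key across the ciphertext: KRLLGEKRLLGEK
B(1)−K(10): -9≡17 → R
H(7)−R(17): -10≡16 → Q
W(22)−L(11): 11 → L
N(13)−L(11): 2 → C
H(7)−G(6): 1 → B
H(7)−E(4): 3 → D
F(5)−K(10): -5≡21 → V
G(6)−R(17): -11≡15 → P
I(8)−L(11): -3≡23 → X
A(0)−L(11): -11≡15 → P
M(12)−G(6): 6 → G
L(11)−E(4): 7 → H
H(7)−K(10): -3≡23 → X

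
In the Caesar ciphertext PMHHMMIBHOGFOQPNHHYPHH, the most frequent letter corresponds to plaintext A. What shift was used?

7

The most frequent ciphertext letter is H (appears 7 times).
H is position 7; A is position 0.
Shift = 7.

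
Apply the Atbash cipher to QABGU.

JZYTF

Q(16) → J(9)
A(0) → Z(25)
B(1) → Y(24)
G(6) → T(19)
U(20) → F(5)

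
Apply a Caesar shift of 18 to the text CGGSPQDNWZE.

UYYKHIVFORW

C(2): 2+18=20 → U
G(6): 6+18=24 → Y
G(6): 6+18=24 → Y
S(18): 18+18=36≡10 → K
P(15): 15+18=33≡7 → H
Q(16): 16+18=34≡8 → I
D(3): 3+18=21 → V
N(13): 13+18=31≡5 → F
W(22): 22+18=40≡14 → O
Z(25): 25+18=43≡17 → R
E(4): 4+18=22 → W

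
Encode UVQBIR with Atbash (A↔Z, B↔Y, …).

U(20) → F(5)
V(21) → E(4)
Q(16) → J(9)
B(1) → Y(24)
I(8) → R(17)
R(17) → I(8)

FEJYRI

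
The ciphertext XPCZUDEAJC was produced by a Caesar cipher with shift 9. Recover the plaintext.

OGTQLUVRAT

X(23): 23−9=14 → O
P(15): 15−9=6 → G
C(2): 2−9=-7≡19 → T
Z(25): 25−9=16 → Q
U(20): 20−9=11 → L
D(3): 3−9=-6≡20 → U
E(4): 4−9=-5≡21 → V
A(0): 0−9=-9≡17 → R
J(9): 9−9=0 → A
C(2): 2−9=-7≡19 → T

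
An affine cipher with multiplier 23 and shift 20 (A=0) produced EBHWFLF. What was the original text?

OPNIFDF

The inverse of 23 mod 26 is 17, since 23·17=391≡1. Apply D(y)=17·(y−20) mod 26:
E(4): 17·(4−20)=-272≡14 → O
B(1): 17·(1−20)=-323≡15 → P
H(7): 17·(7−20)=-221≡13 → N
W(22): 17·(22−20)=34≡8 → I
F(5): 17·(5−20)=-255≡5 → F
L(11): 17·(11−20)=-153≡3 → D
F(5): 17·(5−20)=-255≡5 → F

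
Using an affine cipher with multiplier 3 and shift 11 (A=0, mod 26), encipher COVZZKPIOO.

C(2): 3·2+11=17 → R
O(14): 3·14+11=53≡1 → B
V(21): 3·21+11=74≡22 → W
Z(25): 3·25+11=86≡8 → I
Z(25): 3·25+11=86≡8 → I
K(10): 3·10+11=41≡15 → P
P(15): 3·15+11=56≡4 → E
I(8): 3·8+11=35≡9 → J
O(14): 3·14+11=53≡1 → B
O(14): 3·14+11=53≡1 → B

RBWIIPEJBB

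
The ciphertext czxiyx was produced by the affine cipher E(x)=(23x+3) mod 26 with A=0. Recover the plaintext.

The inverse of 23 mod 26 is 17, since 23·17=391≡1. Apply D(y)=17·(y−3) mod 26:
c(2): 17·(2−3)=-17≡9 → j
z(25): 17·(25−3)=374≡10 → k
x(23): 17·(23−3)=340≡2 → c
i(8): 17·(8−3)=85≡7 → h
y(24): 17·(24−3)=357≡19 → t
x(23): 17·(23−3)=340≡2 → c

jkchtc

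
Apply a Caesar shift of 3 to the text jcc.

j(9): 9+3=12 → m
c(2): 2+3=5 → f
c(2): 2+3=5 → f

mff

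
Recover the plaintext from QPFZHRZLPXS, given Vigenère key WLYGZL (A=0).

Repeat the key across the ciphertext: WLYGZLWLYGZ
Q(16)−W(22): -6≡20 → U
P(15)−L(11): 4 → E
F(5)−Y(24): -19≡7 → H
Z(25)−G(6): 19 → T
H(7)−Z(25): -18≡8 → I
R(17)−L(11): 6 → G
Z(25)−W(22): 3 → D
L(11)−L(11): 0 → A
P(15)−Y(24): -9≡17 → R
X(23)−G(6): 17 → R
S(18)−Z(25): -7≡19 → T

UEHTIGDARRT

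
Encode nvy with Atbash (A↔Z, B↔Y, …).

n(13) → m(12)
v(21) → e(4)
y(24) → b(1)

meb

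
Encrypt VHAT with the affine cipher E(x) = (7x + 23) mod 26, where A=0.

V(21): 7·21+23=170≡14 → O
H(7): 7·7+23=72≡20 → U
A(0): 7·0+23=23 → X
T(19): 7·19+23=156≡0 → A

OUXA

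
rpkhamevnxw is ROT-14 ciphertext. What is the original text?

r(17): 17−14=3 → d
p(15): 15−14=1 → b
k(10): 10−14=-4≡22 → w
h(7): 7−14=-7≡19 → t
a(0): 0−14=-14≡12 → m
m(12): 12−14=-2≡24 → y
e(4): 4−14=-10≡16 → q
v(21): 21−14=7 → h
n(13): 13−14=-1≡25 → z
x(23): 23−14=9 → j
w(22): 22−14=8 → i

dbwtmyqhzji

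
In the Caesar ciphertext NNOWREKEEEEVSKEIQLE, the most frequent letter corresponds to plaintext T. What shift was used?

11

The most frequent ciphertext letter is E (appears 7 times).
E is position 4; T is position 19.
Shift = -15≡11.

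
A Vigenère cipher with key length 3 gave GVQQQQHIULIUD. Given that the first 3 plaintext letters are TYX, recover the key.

Subtract each crib letter from the matching ciphertext letter (mod 26):
G(6)−T(19)=-13≡13 → N
V(21)−Y(24)=-3≡23 → X
Q(16)−X(23)=-7≡19 → T

NXT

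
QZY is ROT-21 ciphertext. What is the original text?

Q(16): 16−21=-5≡21 → V
Z(25): 25−21=4 → E
Y(24): 24−21=3 → D

VED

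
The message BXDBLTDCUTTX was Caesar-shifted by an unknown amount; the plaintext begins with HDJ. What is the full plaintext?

From the crib: B(1)−H(7)=-6≡20, so the shift is 20.
Subtract 20 from each ciphertext letter:
B(1): 1−20=-19≡7 → H
X(23): 23−20=3 → D
D(3): 3−20=-17≡9 → J
B(1): 1−20=-19≡7 → H
L(11): 11−20=-9≡17 → R
T(19): 19−20=-1≡25 → Z
D(3): 3−20=-17≡9 → J
C(2): 2−20=-18≡8 → I
U(20): 20−20=0 → A
T(19): 19−20=-1≡25 → Z
T(19): 19−20=-1≡25 → Z
X(23): 23−20=3 → D

HDJHRZJIAZZD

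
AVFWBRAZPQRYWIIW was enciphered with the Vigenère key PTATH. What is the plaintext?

Repeat the key across the ciphertext: PTATHPTATHPTATHP
A(0)−P(15): -15≡11 → L
V(21)−T(19): 2 → C
F(5)−A(0): 5 → F
W(22)−T(19): 3 → D
B(1)−H(7): -6≡20 → U
R(17)−P(15): 2 → C
A(0)−T(19): -19≡7 → H
Z(25)−A(0): 25 → Z
P(15)−T(19): -4≡22 → W
Q(16)−H(7): 9 → J
R(17)−P(15): 2 → C
Y(24)−T(19): 5 → F
W(22)−A(0): 22 → W
I(8)−T(19): -11≡15 → P
I(8)−H(7): 1 → B
W(22)−P(15): 7 → H

LCFDUCHZWJCFWPBH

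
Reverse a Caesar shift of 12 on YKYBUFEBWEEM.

MYMPITSPKSSA

Y(24): 24−12=12 → M
K(10): 10−12=-2≡24 → Y
Y(24): 24−12=12 → M
B(1): 1−12=-11≡15 → P
U(20): 20−12=8 → I
F(5): 5−12=-7≡19 → T
E(4): 4−12=-8≡18 → S
B(1): 1−12=-11≡15 → P
W(22): 22−12=10 → K
E(4): 4−12=-8≡18 → S
E(4): 4−12=-8≡18 → S
M(12): 12−12=0 → A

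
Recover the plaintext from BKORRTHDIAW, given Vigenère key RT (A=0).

Repeat the key across the ciphertext: RTRTRTRTRTR
B(1)−R(17): -16≡10 → K
K(10)−T(19): -9≡17 → R
O(14)−R(17): -3≡23 → X
R(17)−T(19): -2≡24 → Y
R(17)−R(17): 0 → A
T(19)−T(19): 0 → A
H(7)−R(17): -10≡16 → Q
D(3)−T(19): -16≡10 → K
I(8)−R(17): -9≡17 → R
A(0)−T(19): -19≡7 → H
W(22)−R(17): 5 → F

KRXYAAQKRHF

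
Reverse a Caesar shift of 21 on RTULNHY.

R(17): 17−21=-4≡22 → W
T(19): 19−21=-2≡24 → Y
U(20): 20−21=-1≡25 → Z
L(11): 11−21=-10≡16 → Q
N(13): 13−21=-8≡18 → S
H(7): 7−21=-14≡12 → M
Y(24): 24−21=3 → D

WYZQSMD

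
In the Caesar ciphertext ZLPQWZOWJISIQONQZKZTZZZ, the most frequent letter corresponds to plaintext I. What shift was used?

17

The most frequent ciphertext letter is Z (appears 7 times).
Z is position 25; I is position 8.
Shift = 17.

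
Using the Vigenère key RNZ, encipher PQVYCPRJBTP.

Repeat the key across the message: RNZRNZRNZRN
P(15)+R(17): 32≡6 → G
Q(16)+N(13): 29≡3 → D
V(21)+Z(25): 46≡20 → U
Y(24)+R(17): 41≡15 → P
C(2)+N(13): 15 → P
P(15)+Z(25): 40≡14 → O
R(17)+R(17): 34≡8 → I
J(9)+N(13): 22 → W
B(1)+Z(25): 26≡0 → A
T(19)+R(17): 36≡10 → K
P(15)+N(13): 28≡2 → C

GDUPPOIWAKC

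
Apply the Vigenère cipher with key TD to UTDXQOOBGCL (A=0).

Repeat the key across the message: TDTDTDTDTDT
U(20)+T(19): 39≡13 → N
T(19)+D(3): 22 → W
D(3)+T(19): 22 → W
X(23)+D(3): 26≡0 → A
Q(16)+T(19): 35≡9 → J
O(14)+D(3): 17 → R
O(14)+T(19): 33≡7 → H
B(1)+D(3): 4 → E
G(6)+T(19): 25 → Z
C(2)+D(3): 5 → F
L(11)+T(19): 30≡4 → E

NWWAJRHEZFE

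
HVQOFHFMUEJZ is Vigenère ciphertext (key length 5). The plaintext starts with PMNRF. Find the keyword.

SJDXA

Subtract each crib letter from the matching ciphertext letter (mod 26):
H(7)−P(15)=-8≡18 → S
V(21)−M(12)=9 → J
Q(16)−N(13)=3 → D
O(14)−R(17)=-3≡23 → X
F(5)−F(5)=0 → A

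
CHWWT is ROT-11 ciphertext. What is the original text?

C(2): 2−11=-9≡17 → R
H(7): 7−11=-4≡22 → W
W(22): 22−11=11 → L
W(22): 22−11=11 → L
T(19): 19−11=8 → I

RWLLI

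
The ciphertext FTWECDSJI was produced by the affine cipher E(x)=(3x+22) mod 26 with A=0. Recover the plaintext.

The inverse of 3 mod 26 is 9, since 3·9=27≡1. Apply D(y)=9·(y−22) mod 26:
F(5): 9·(5−22)=-153≡3 → D
T(19): 9·(19−22)=-27≡25 → Z
W(22): 9·(22−22)=0 → A
E(4): 9·(4−22)=-162≡20 → U
C(2): 9·(2−22)=-180≡2 → C
D(3): 9·(3−22)=-171≡11 → L
S(18): 9·(18−22)=-36≡16 → Q
J(9): 9·(9−22)=-117≡13 → N
I(8): 9·(8−22)=-126≡4 → E

DZAUCLQNE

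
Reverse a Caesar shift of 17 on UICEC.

U(20): 20−17=3 → D
I(8): 8−17=-9≡17 → R
C(2): 2−17=-15≡11 → L
E(4): 4−17=-13≡13 → N
C(2): 2−17=-15≡11 → L

DRLNL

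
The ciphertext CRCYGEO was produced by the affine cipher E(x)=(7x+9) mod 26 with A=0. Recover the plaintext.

The inverse of 7 mod 26 is 15, since 7·15=105≡1. Apply D(y)=15·(y−9) mod 26:
C(2): 15·(2−9)=-105≡25 → Z
R(17): 15·(17−9)=120≡16 → Q
C(2): 15·(2−9)=-105≡25 → Z
Y(24): 15·(24−9)=225≡17 → R
G(6): 15·(6−9)=-45≡7 → H
E(4): 15·(4−9)=-75≡3 → D
O(14): 15·(14−9)=75≡23 → X

ZQZRHDX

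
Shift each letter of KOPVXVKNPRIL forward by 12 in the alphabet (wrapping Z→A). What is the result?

WABHJHWZBDUX

K(10): 10+12=22 → W
O(14): 14+12=26≡0 → A
P(15): 15+12=27≡1 → B
V(21): 21+12=33≡7 → H
X(23): 23+12=35≡9 → J
V(21): 21+12=33≡7 → H
K(10): 10+12=22 → W
N(13): 13+12=25 → Z
P(15): 15+12=27≡1 → B
R(17): 17+12=29≡3 → D
I(8): 8+12=20 → U
L(11): 11+12=23 → X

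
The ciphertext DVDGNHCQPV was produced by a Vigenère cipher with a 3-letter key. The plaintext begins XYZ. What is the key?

GXE

Subtract each crib letter from the matching ciphertext letter (mod 26):
D(3)−X(23)=-20≡6 → G
V(21)−Y(24)=-3≡23 → X
D(3)−Z(25)=-22≡4 → E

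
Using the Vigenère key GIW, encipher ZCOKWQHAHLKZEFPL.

FKKQEMNIDRSVKNLR

Repeat the key across the message: GIWGIWGIWGIWGIWG
Z(25)+G(6): 31≡5 → F
C(2)+I(8): 10 → K
O(14)+W(22): 36≡10 → K
K(10)+G(6): 16 → Q
W(22)+I(8): 30≡4 → E
Q(16)+W(22): 38≡12 → M
H(7)+G(6): 13 → N
A(0)+I(8): 8 → I
H(7)+W(22): 29≡3 → D
L(11)+G(6): 17 → R
K(10)+I(8): 18 → S
Z(25)+W(22): 47≡21 → V
E(4)+G(6): 10 → K
F(5)+I(8): 13 → N
P(15)+W(22): 37≡11 → L
L(11)+G(6): 17 → R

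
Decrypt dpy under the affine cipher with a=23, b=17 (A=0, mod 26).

The inverse of 23 mod 26 is 17, since 23·17=391≡1. Apply D(y)=17·(y−17) mod 26:
d(3): 17·(3−17)=-238≡22 → w
p(15): 17·(15−17)=-34≡18 → s
y(24): 17·(24−17)=119≡15 → p

wsp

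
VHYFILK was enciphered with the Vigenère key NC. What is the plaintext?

IFLDVJX

Repeat the key across the ciphertext: NCNCNCN
V(21)−N(13): 8 → I
H(7)−C(2): 5 → F
Y(24)−N(13): 11 → L
F(5)−C(2): 3 → D
I(8)−N(13): -5≡21 → V
L(11)−C(2): 9 → J
K(10)−N(13): -3≡23 → X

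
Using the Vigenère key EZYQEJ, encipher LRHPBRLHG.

Repeat the key across the message: EZYQEJEZY
L(11)+E(4): 15 → P
R(17)+Z(25): 42≡16 → Q
H(7)+Y(24): 31≡5 → F
P(15)+Q(16): 31≡5 → F
B(1)+E(4): 5 → F
R(17)+J(9): 26≡0 → A
L(11)+E(4): 15 → P
H(7)+Z(25): 32≡6 → G
G(6)+Y(24): 30≡4 → E

PQFFFAPGE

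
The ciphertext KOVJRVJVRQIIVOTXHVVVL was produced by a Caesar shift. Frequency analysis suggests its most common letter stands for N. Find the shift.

8

The most frequent ciphertext letter is V (appears 7 times).
V is position 21; N is position 13.
Shift = 8.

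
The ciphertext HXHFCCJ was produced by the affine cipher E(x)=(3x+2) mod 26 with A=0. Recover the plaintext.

THTBAAL

The inverse of 3 mod 26 is 9, since 3·9=27≡1. Apply D(y)=9·(y−2) mod 26:
H(7): 9·(7−2)=45≡19 → T
X(23): 9·(23−2)=189≡7 → H
H(7): 9·(7−2)=45≡19 → T
F(5): 9·(5−2)=27≡1 → B
C(2): 9·(2−2)=0 → A
C(2): 9·(2−2)=0 → A
J(9): 9·(9−2)=63≡11 → L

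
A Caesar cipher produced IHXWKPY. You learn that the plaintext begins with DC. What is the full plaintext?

DCSRFKT

From the crib: I(8)−D(3)=5, so the shift is 5.
Subtract 5 from each ciphertext letter:
I(8): 8−5=3 → D
H(7): 7−5=2 → C
X(23): 23−5=18 → S
W(22): 22−5=17 → R
K(10): 10−5=5 → F
P(15): 15−5=10 → K
Y(24): 24−5=19 → T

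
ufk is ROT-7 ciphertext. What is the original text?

u(20): 20−7=13 → n
f(5): 5−7=-2≡24 → y
k(10): 10−7=3 → d

nyd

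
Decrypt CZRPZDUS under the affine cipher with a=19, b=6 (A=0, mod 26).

The inverse of 19 mod 26 is 11, since 19·11=209≡1. Apply D(y)=11·(y−6) mod 26:
C(2): 11·(2−6)=-44≡8 → I
Z(25): 11·(25−6)=209≡1 → B
R(17): 11·(17−6)=121≡17 → R
P(15): 11·(15−6)=99≡21 → V
Z(25): 11·(25−6)=209≡1 → B
D(3): 11·(3−6)=-33≡19 → T
U(20): 11·(20−6)=154≡24 → Y
S(18): 11·(18−6)=132≡2 → C

IBRVBTYC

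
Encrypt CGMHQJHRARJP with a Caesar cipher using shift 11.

C(2): 2+11=13 → N
G(6): 6+11=17 → R
M(12): 12+11=23 → X
H(7): 7+11=18 → S
Q(16): 16+11=27≡1 → B
J(9): 9+11=20 → U
H(7): 7+11=18 → S
R(17): 17+11=28≡2 → C
A(0): 0+11=11 → L
R(17): 17+11=28≡2 → C
J(9): 9+11=20 → U
P(15): 15+11=26≡0 → A

NRXSBUSCLCUA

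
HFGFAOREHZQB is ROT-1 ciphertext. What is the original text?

H(7): 7−1=6 → G
F(5): 5−1=4 → E
G(6): 6−1=5 → F
F(5): 5−1=4 → E
A(0): 0−1=-1≡25 → Z
O(14): 14−1=13 → N
R(17): 17−1=16 → Q
E(4): 4−1=3 → D
H(7): 7−1=6 → G
Z(25): 25−1=24 → Y
Q(16): 16−1=15 → P
B(1): 1−1=0 → A

GEFEZNQDGYPA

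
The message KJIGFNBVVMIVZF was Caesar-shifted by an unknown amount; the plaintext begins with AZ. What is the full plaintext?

AZYWVDRLLCYLPV

From the crib: K(10)−A(0)=10, so the shift is 10.
Subtract 10 from each ciphertext letter:
K(10): 10−10=0 → A
J(9): 9−10=-1≡25 → Z
I(8): 8−10=-2≡24 → Y
G(6): 6−10=-4≡22 → W
F(5): 5−10=-5≡21 → V
N(13): 13−10=3 → D
B(1): 1−10=-9≡17 → R
V(21): 21−10=11 → L
V(21): 21−10=11 → L
M(12): 12−10=2 → C
I(8): 8−10=-2≡24 → Y
V(21): 21−10=11 → L
Z(25): 25−10=15 → P
F(5): 5−10=-5≡21 → V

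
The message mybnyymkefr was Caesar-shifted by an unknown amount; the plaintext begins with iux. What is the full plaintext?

iuxjuuigabn

From the crib: m(12)−i(8)=4, so the shift is 4.
Subtract 4 from each ciphertext letter:
m(12): 12−4=8 → i
y(24): 24−4=20 → u
b(1): 1−4=-3≡23 → x
n(13): 13−4=9 → j
y(24): 24−4=20 → u
y(24): 24−4=20 → u
m(12): 12−4=8 → i
k(10): 10−4=6 → g
e(4): 4−4=0 → a
f(5): 5−4=1 → b
r(17): 17−4=13 → n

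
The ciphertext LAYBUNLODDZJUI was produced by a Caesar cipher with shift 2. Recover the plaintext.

L(11): 11−2=9 → J
A(0): 0−2=-2≡24 → Y
Y(24): 24−2=22 → W
B(1): 1−2=-1≡25 → Z
U(20): 20−2=18 → S
N(13): 13−2=11 → L
L(11): 11−2=9 → J
O(14): 14−2=12 → M
D(3): 3−2=1 → B
D(3): 3−2=1 → B
Z(25): 25−2=23 → X
J(9): 9−2=7 → H
U(20): 20−2=18 → S
I(8): 8−2=6 → G

JYWZSLJMBBXHSG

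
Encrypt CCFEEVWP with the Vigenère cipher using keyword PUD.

RWITYYLJ

Repeat the key across the message: PUDPUDPU
C(2)+P(15): 17 → R
C(2)+U(20): 22 → W
F(5)+D(3): 8 → I
E(4)+P(15): 19 → T
E(4)+U(20): 24 → Y
V(21)+D(3): 24 → Y
W(22)+P(15): 37≡11 → L
P(15)+U(20): 35≡9 → J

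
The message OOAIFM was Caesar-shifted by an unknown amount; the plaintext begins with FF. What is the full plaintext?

FFRZWD

From the crib: O(14)−F(5)=9, so the shift is 9.
Subtract 9 from each ciphertext letter:
O(14): 14−9=5 → F
O(14): 14−9=5 → F
A(0): 0−9=-9≡17 → R
I(8): 8−9=-1≡25 → Z
F(5): 5−9=-4≡22 → W
M(12): 12−9=3 → D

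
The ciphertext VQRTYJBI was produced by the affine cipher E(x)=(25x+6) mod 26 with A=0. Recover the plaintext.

The inverse of 25 mod 26 is 25, since 25·25=625≡1. Apply D(y)=25·(y−6) mod 26:
V(21): 25·(21−6)=375≡11 → L
Q(16): 25·(16−6)=250≡16 → Q
R(17): 25·(17−6)=275≡15 → P
T(19): 25·(19−6)=325≡13 → N
Y(24): 25·(24−6)=450≡8 → I
J(9): 25·(9−6)=75≡23 → X
B(1): 25·(1−6)=-125≡5 → F
I(8): 25·(8−6)=50≡24 → Y

LQPNIXFY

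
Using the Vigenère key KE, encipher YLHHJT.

IPRLTX

Repeat the key across the message: KEKEKE
Y(24)+K(10): 34≡8 → I
L(11)+E(4): 15 → P
H(7)+K(10): 17 → R
H(7)+E(4): 11 → L
J(9)+K(10): 19 → T
T(19)+E(4): 23 → X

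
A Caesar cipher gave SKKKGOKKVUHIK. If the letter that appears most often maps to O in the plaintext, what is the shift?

The most frequent ciphertext letter is K (appears 6 times).
K is position 10; O is position 14.
Shift = -4≡22.

22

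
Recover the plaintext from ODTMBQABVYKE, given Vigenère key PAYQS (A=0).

Repeat the key across the ciphertext: PAYQSPAYQSPA
O(14)−P(15): -1≡25 → Z
D(3)−A(0): 3 → D
T(19)−Y(24): -5≡21 → V
M(12)−Q(16): -4≡22 → W
B(1)−S(18): -17≡9 → J
Q(16)−P(15): 1 → B
A(0)−A(0): 0 → A
B(1)−Y(24): -23≡3 → D
V(21)−Q(16): 5 → F
Y(24)−S(18): 6 → G
K(10)−P(15): -5≡21 → V
E(4)−A(0): 4 → E

ZDVWJBADFGVE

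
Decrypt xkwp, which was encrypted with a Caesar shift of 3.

x(23): 23−3=20 → u
k(10): 10−3=7 → h
w(22): 22−3=19 → t
p(15): 15−3=12 → m

uhtm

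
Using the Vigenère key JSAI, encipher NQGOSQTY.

Repeat the key across the message: JSAIJSAI
N(13)+J(9): 22 → W
Q(16)+S(18): 34≡8 → I
G(6)+A(0): 6 → G
O(14)+I(8): 22 → W
S(18)+J(9): 27≡1 → B
Q(16)+S(18): 34≡8 → I
T(19)+A(0): 19 → T
Y(24)+I(8): 32≡6 → G

WIGWBITG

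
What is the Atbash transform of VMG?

ENT

V(21) → E(4)
M(12) → N(13)
G(6) → T(19)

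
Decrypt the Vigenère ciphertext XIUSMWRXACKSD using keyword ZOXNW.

Repeat the key across the ciphertext: ZOXNWZOXNWZOX
X(23)−Z(25): -2≡24 → Y
I(8)−O(14): -6≡20 → U
U(20)−X(23): -3≡23 → X
S(18)−N(13): 5 → F
M(12)−W(22): -10≡16 → Q
W(22)−Z(25): -3≡23 → X
R(17)−O(14): 3 → D
X(23)−X(23): 0 → A
A(0)−N(13): -13≡13 → N
C(2)−W(22): -20≡6 → G
K(10)−Z(25): -15≡11 → L
S(18)−O(14): 4 → E
D(3)−X(23): -20≡6 → G

YUXFQXDANGLEG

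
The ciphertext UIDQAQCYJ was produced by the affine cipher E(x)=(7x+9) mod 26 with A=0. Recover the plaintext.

JLOBVBZRA

The inverse of 7 mod 26 is 15, since 7·15=105≡1. Apply D(y)=15·(y−9) mod 26:
U(20): 15·(20−9)=165≡9 → J
I(8): 15·(8−9)=-15≡11 → L
D(3): 15·(3−9)=-90≡14 → O
Q(16): 15·(16−9)=105≡1 → B
A(0): 15·(0−9)=-135≡21 → V
Q(16): 15·(16−9)=105≡1 → B
C(2): 15·(2−9)=-105≡25 → Z
Y(24): 15·(24−9)=225≡17 → R
J(9): 15·(9−9)=0 → A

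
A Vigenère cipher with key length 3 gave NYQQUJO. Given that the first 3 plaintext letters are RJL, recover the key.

Subtract each crib letter from the matching ciphertext letter (mod 26):
N(13)−R(17)=-4≡22 → W
Y(24)−J(9)=15 → P
Q(16)−L(11)=5 → F

WPF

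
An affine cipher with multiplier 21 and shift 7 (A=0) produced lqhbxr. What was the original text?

The inverse of 21 mod 26 is 5, since 21·5=105≡1. Apply D(y)=5·(y−7) mod 26:
l(11): 5·(11−7)=20 → u
q(16): 5·(16−7)=45≡19 → t
h(7): 5·(7−7)=0 → a
b(1): 5·(1−7)=-30≡22 → w
x(23): 5·(23−7)=80≡2 → c
r(17): 5·(17−7)=50≡24 → y

utawcy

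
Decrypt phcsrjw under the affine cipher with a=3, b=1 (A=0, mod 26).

wcjxouh

The inverse of 3 mod 26 is 9, since 3·9=27≡1. Apply D(y)=9·(y−1) mod 26:
p(15): 9·(15−1)=126≡22 → w
h(7): 9·(7−1)=54≡2 → c
c(2): 9·(2−1)=9 → j
s(18): 9·(18−1)=153≡23 → x
r(17): 9·(17−1)=144≡14 → o
j(9): 9·(9−1)=72≡20 → u
w(22): 9·(22−1)=189≡7 → h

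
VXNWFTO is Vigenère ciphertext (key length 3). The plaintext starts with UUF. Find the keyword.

Subtract each crib letter from the matching ciphertext letter (mod 26):
V(21)−U(20)=1 → B
X(23)−U(20)=3 → D
N(13)−F(5)=8 → I

BDI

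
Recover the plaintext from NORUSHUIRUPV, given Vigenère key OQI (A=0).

Repeat the key across the ciphertext: OQIOQIOQIOQI
N(13)−O(14): -1≡25 → Z
O(14)−Q(16): -2≡24 → Y
R(17)−I(8): 9 → J
U(20)−O(14): 6 → G
S(18)−Q(16): 2 → C
H(7)−I(8): -1≡25 → Z
U(20)−O(14): 6 → G
I(8)−Q(16): -8≡18 → S
R(17)−I(8): 9 → J
U(20)−O(14): 6 → G
P(15)−Q(16): -1≡25 → Z
V(21)−I(8): 13 → N

ZYJGCZGSJGZN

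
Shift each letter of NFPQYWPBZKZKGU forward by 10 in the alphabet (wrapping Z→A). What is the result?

N(13): 13+10=23 → X
F(5): 5+10=15 → P
P(15): 15+10=25 → Z
Q(16): 16+10=26≡0 → A
Y(24): 24+10=34≡8 → I
W(22): 22+10=32≡6 → G
P(15): 15+10=25 → Z
B(1): 1+10=11 → L
Z(25): 25+10=35≡9 → J
K(10): 10+10=20 → U
Z(25): 25+10=35≡9 → J
K(10): 10+10=20 → U
G(6): 6+10=16 → Q
U(20): 20+10=30≡4 → E

XPZAIGZLJUJUQE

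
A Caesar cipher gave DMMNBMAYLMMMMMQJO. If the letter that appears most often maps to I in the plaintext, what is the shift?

4

The most frequent ciphertext letter is M (appears 8 times).
M is position 12; I is position 8.
Shift = 4.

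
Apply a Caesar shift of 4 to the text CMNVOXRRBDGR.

GQRZSBVVFHKV

C(2): 2+4=6 → G
M(12): 12+4=16 → Q
N(13): 13+4=17 → R
V(21): 21+4=25 → Z
O(14): 14+4=18 → S
X(23): 23+4=27≡1 → B
R(17): 17+4=21 → V
R(17): 17+4=21 → V
B(1): 1+4=5 → F
D(3): 3+4=7 → H
G(6): 6+4=10 → K
R(17): 17+4=21 → V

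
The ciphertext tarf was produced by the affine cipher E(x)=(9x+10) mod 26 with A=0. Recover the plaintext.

bwvl

The inverse of 9 mod 26 is 3, since 9·3=27≡1. Apply D(y)=3·(y−10) mod 26:
t(19): 3·(19−10)=27≡1 → b
a(0): 3·(0−10)=-30≡22 → w
r(17): 3·(17−10)=21 → v
f(5): 3·(5−10)=-15≡11 → l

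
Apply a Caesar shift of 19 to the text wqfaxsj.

pjytqlc

w(22): 22+19=41≡15 → p
q(16): 16+19=35≡9 → j
f(5): 5+19=24 → y
a(0): 0+19=19 → t
x(23): 23+19=42≡16 → q
s(18): 18+19=37≡11 → l
j(9): 9+19=28≡2 → c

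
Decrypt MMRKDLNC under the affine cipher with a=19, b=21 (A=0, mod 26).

FFIJKUQZ

The inverse of 19 mod 26 is 11, since 19·11=209≡1. Apply D(y)=11·(y−21) mod 26:
M(12): 11·(12−21)=-99≡5 → F
M(12): 11·(12−21)=-99≡5 → F
R(17): 11·(17−21)=-44≡8 → I
K(10): 11·(10−21)=-121≡9 → J
D(3): 11·(3−21)=-198≡10 → K
L(11): 11·(11−21)=-110≡20 → U
N(13): 11·(13−21)=-88≡16 → Q
C(2): 11·(2−21)=-209≡25 → Z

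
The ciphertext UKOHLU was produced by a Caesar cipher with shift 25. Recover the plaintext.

U(20): 20−25=-5≡21 → V
K(10): 10−25=-15≡11 → L
O(14): 14−25=-11≡15 → P
H(7): 7−25=-18≡8 → I
L(11): 11−25=-14≡12 → M
U(20): 20−25=-5≡21 → V

VLPIMV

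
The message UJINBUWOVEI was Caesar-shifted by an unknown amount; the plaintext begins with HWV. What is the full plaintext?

HWVAOHJBIRV

From the crib: U(20)−H(7)=13, so the shift is 13.
Subtract 13 from each ciphertext letter:
U(20): 20−13=7 → H
J(9): 9−13=-4≡22 → W
I(8): 8−13=-5≡21 → V
N(13): 13−13=0 → A
B(1): 1−13=-12≡14 → O
U(20): 20−13=7 → H
W(22): 22−13=9 → J
O(14): 14−13=1 → B
V(21): 21−13=8 → I
E(4): 4−13=-9≡17 → R
I(8): 8−13=-5≡21 → V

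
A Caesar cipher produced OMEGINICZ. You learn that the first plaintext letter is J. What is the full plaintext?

JHZBDIDXU

From the crib: O(14)−J(9)=5, so the shift is 5.
Subtract 5 from each ciphertext letter:
O(14): 14−5=9 → J
M(12): 12−5=7 → H
E(4): 4−5=-1≡25 → Z
G(6): 6−5=1 → B
I(8): 8−5=3 → D
N(13): 13−5=8 → I
I(8): 8−5=3 → D
C(2): 2−5=-3≡23 → X
Z(25): 25−5=20 → U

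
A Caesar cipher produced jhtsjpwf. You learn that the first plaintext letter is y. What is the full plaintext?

ywihyelu

From the crib: j(9)−y(24)=-15≡11, so the shift is 11.
Subtract 11 from each ciphertext letter:
j(9): 9−11=-2≡24 → y
h(7): 7−11=-4≡22 → w
t(19): 19−11=8 → i
s(18): 18−11=7 → h
j(9): 9−11=-2≡24 → y
p(15): 15−11=4 → e
w(22): 22−11=11 → l
f(5): 5−11=-6≡20 → u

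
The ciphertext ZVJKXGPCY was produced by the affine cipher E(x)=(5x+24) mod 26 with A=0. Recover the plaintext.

VPXSFMTGA

The inverse of 5 mod 26 is 21, since 5·21=105≡1. Apply D(y)=21·(y−24) mod 26:
Z(25): 21·(25−24)=21 → V
V(21): 21·(21−24)=-63≡15 → P
J(9): 21·(9−24)=-315≡23 → X
K(10): 21·(10−24)=-294≡18 → S
X(23): 21·(23−24)=-21≡5 → F
G(6): 21·(6−24)=-378≡12 → M
P(15): 21·(15−24)=-189≡19 → T
C(2): 21·(2−24)=-462≡6 → G
Y(24): 21·(24−24)=0 → A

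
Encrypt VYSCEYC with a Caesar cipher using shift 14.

JMGQSMQ

V(21): 21+14=35≡9 → J
Y(24): 24+14=38≡12 → M
S(18): 18+14=32≡6 → G
C(2): 2+14=16 → Q
E(4): 4+14=18 → S
Y(24): 24+14=38≡12 → M
C(2): 2+14=16 → Q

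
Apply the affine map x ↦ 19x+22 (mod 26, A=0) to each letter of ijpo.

slvc

i(8): 19·8+22=174≡18 → s
j(9): 19·9+22=193≡11 → l
p(15): 19·15+22=307≡21 → v
o(14): 19·14+22=288≡2 → c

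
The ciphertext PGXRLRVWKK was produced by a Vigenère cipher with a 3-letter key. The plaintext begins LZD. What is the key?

Subtract each crib letter from the matching ciphertext letter (mod 26):
P(15)−L(11)=4 → E
G(6)−Z(25)=-19≡7 → H
X(23)−D(3)=20 → U

EHU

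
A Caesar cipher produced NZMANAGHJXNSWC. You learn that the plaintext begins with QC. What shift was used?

From the crib: N(13)−Q(16)=-3≡23, so the shift is 23.

23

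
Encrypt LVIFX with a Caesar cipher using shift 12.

L(11): 11+12=23 → X
V(21): 21+12=33≡7 → H
I(8): 8+12=20 → U
F(5): 5+12=17 → R
X(23): 23+12=35≡9 → J

XHURJ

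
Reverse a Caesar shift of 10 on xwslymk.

x(23): 23−10=13 → n
w(22): 22−10=12 → m
s(18): 18−10=8 → i
l(11): 11−10=1 → b
y(24): 24−10=14 → o
m(12): 12−10=2 → c
k(10): 10−10=0 → a

nmiboca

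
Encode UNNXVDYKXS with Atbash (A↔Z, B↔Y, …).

FMMCEWBPCH

U(20) → F(5)
N(13) → M(12)
N(13) → M(12)
X(23) → C(2)
V(21) → E(4)
D(3) → W(22)
Y(24) → B(1)
K(10) → P(15)
X(23) → C(2)
S(18) → H(7)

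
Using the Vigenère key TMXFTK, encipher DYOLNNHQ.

Repeat the key across the message: TMXFTKTM
D(3)+T(19): 22 → W
Y(24)+M(12): 36≡10 → K
O(14)+X(23): 37≡11 → L
L(11)+F(5): 16 → Q
N(13)+T(19): 32≡6 → G
N(13)+K(10): 23 → X
H(7)+T(19): 26≡0 → A
Q(16)+M(12): 28≡2 → C

WKLQGXAC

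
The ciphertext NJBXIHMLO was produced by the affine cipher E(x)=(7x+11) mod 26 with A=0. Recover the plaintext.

The inverse of 7 mod 26 is 15, since 7·15=105≡1. Apply D(y)=15·(y−11) mod 26:
N(13): 15·(13−11)=30≡4 → E
J(9): 15·(9−11)=-30≡22 → W
B(1): 15·(1−11)=-150≡6 → G
X(23): 15·(23−11)=180≡24 → Y
I(8): 15·(8−11)=-45≡7 → H
H(7): 15·(7−11)=-60≡18 → S
M(12): 15·(12−11)=15 → P
L(11): 15·(11−11)=0 → A
O(14): 15·(14−11)=45≡19 → T

EWGYHSPAT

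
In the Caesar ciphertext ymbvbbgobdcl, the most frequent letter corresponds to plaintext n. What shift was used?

The most frequent ciphertext letter is b (appears 4 times).
b is position 1; n is position 13.
Shift = -12≡14.

14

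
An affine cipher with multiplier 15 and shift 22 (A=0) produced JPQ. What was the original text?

The inverse of 15 mod 26 is 7, since 15·7=105≡1. Apply D(y)=7·(y−22) mod 26:
J(9): 7·(9−22)=-91≡13 → N
P(15): 7·(15−22)=-49≡3 → D
Q(16): 7·(16−22)=-42≡10 → K

NDK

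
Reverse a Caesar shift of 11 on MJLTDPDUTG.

M(12): 12−11=1 → B
J(9): 9−11=-2≡24 → Y
L(11): 11−11=0 → A
T(19): 19−11=8 → I
D(3): 3−11=-8≡18 → S
P(15): 15−11=4 → E
D(3): 3−11=-8≡18 → S
U(20): 20−11=9 → J
T(19): 19−11=8 → I
G(6): 6−11=-5≡21 → V

BYAISESJIV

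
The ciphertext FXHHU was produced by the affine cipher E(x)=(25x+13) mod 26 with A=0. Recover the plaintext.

IQGGT

The inverse of 25 mod 26 is 25, since 25·25=625≡1. Apply D(y)=25·(y−13) mod 26:
F(5): 25·(5−13)=-200≡8 → I
X(23): 25·(23−13)=250≡16 → Q
H(7): 25·(7−13)=-150≡6 → G
H(7): 25·(7−13)=-150≡6 → G
U(20): 25·(20−13)=175≡19 → T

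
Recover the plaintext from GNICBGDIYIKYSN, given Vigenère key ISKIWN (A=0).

Repeat the key across the ciphertext: ISKIWNISKIWNIS
G(6)−I(8): -2≡24 → Y
N(13)−S(18): -5≡21 → V
I(8)−K(10): -2≡24 → Y
C(2)−I(8): -6≡20 → U
B(1)−W(22): -21≡5 → F
G(6)−N(13): -7≡19 → T
D(3)−I(8): -5≡21 → V
I(8)−S(18): -10≡16 → Q
Y(24)−K(10): 14 → O
I(8)−I(8): 0 → A
K(10)−W(22): -12≡14 → O
Y(24)−N(13): 11 → L
S(18)−I(8): 10 → K
N(13)−S(18): -5≡21 → V

YVYUFTVQOAOLKV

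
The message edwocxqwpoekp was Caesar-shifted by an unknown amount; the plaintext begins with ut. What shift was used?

10

From the crib: e(4)−u(20)=-16≡10, so the shift is 10.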